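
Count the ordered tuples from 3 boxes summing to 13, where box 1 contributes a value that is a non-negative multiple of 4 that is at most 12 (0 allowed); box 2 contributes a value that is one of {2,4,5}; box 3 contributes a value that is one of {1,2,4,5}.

The generating function for the choices is (1 + x^4 + x^8 + x^12)·(x^2 + x^4 + x^5)·(x + x^2 + x^4 + x^5); the count is [x^13].
(1 + x^4 + x^8 + x^12) has coefficients 1,0,0,0,1,0,0,0,1,0,0,0,1 for degrees 0…12.
(x^2 + x^4 + x^5) has coefficients 0,0,1,0,1,1,0,0,0,0,0,0,0,0 for degrees 0…13.
Finally multiplying by (x + x^2 + x^4 + x^5), the product of all factors after the first has coefficients 0,0,0,1,1,1,3,2,1,2,1,0,0,0 for degrees 0…13.
[x^13] = 1·0 + 1·2 + 1·1 + 1·0 = 3.

3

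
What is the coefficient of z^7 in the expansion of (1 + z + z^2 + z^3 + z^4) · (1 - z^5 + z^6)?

0

(1 + z + z^2 + z^3 + z^4) has coefficients 1,1,1,1,1 for degrees 0…4.
(1 - z^5 + z^6) has coefficients 1,0,0,0,0,-1,1,0 for degrees 0…7.
[z^7] = 1·0 + 1·1 + 1·(-1) + 1·0 + 1·0 = 0.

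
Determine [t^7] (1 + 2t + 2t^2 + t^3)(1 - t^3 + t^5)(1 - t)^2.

-1

(1 + 2t + 2t^2 + t^3) has coefficients 1,2,2,1 for degrees 0…3.
(1 - t^3 + t^5) has coefficients 1,0,0,-1,0,1,0,0 for degrees 0…7.
Finally multiplying by (1 - t)^2, the product of all factors after the first has coefficients 1,-2,1,-1,2,0,-2,1 for degrees 0…7.
[t^7] = 1·1 + 2·(-2) + 2·0 + 1·2 = -1.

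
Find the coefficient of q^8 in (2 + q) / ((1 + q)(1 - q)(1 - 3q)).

The denominator gives the recurrence a_n = 3a_(n−1) + a_(n−2) − 3a_(n−3) for n ≥ 3; the numerator fixes a_0 = 2, a_1 = 7, a_2 = 23.
Iterating: 2, 7, 23, 70, 212, 637, 1913, 5740, 17222, so a_8 = 17222.

17222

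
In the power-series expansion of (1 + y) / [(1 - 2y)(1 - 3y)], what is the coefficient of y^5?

876

Partial fractions give a closed form: a_n = (-3)·2^n + (4)·3^n.
At n = 5: a_5 = 876.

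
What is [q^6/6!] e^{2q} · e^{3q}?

The EGF product rule gives c_6 = Σ_{k_1+k_2=6} C(6; k_1,k_2) · ∏ g_i(k_i), where e^{2q} gives (2)^k; e^{3q} gives (3)^k.
g_1(k) for k = 0…6: 1, 2, 4, 8, 16, 32, 64.
g_2(k) for k = 0…6: 1, 3, 9, 27, 81, 243, 729.
c_6 = Σ_k C(6,k)·g_1(k)·g_2(6−k) = 1·1·729 + 6·2·243 + 15·4·81 + 20·8·27 + 15·16·9 + 6·32·3 + 1·64·1 = 729 + 2916 + 4860 + 4320 + 2160 + 576 + 64 = 15625.

15625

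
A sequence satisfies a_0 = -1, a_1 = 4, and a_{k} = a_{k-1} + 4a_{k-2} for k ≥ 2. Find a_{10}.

The ordinary generating function has denominator 1 - t - 4t^2.
Iterating the recurrence: a_0,…,a_{10} = -1, 4, 0, 16, 16, 80, 144, 464, 1040, 2896, 7056.

7056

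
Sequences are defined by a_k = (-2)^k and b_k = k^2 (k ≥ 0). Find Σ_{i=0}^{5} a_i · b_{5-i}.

This is [x^5] in the product of the two ordinary generating functions.
Σ = 1·25 − 2·16 + 4·9 − 8·4 + 16·1 − 32·0 = 13.

13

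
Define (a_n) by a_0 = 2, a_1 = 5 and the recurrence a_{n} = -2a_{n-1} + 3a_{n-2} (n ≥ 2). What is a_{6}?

The ordinary generating function has denominator 1 + 2y - 3y^2.
Iterating the recurrence: a_0,…,a_{6} = 2, 5, -4, 23, -58, 185, -544.

-544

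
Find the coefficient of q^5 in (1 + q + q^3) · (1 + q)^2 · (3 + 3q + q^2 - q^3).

8

(1 + q + q^3) has coefficients 1,1,0,1 for degrees 0…3.
(1 + q)^2 has coefficients 1,2,1,0,0,0 for degrees 0…5.
Finally multiplying by (3 + 3q + q^2 - q^3), the product of all factors after the first has coefficients 3,9,10,4,-1,-1 for degrees 0…5.
[q^5] = 1·(-1) + 1·(-1) + 1·10 = 8.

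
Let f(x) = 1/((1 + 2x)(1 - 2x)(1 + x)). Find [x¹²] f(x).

Partial fractions give a closed form: a_n = (1)·(-2)^n + (1/3)·2^n + (-1/3)·(-1)^n.
At n = 12: a_12 = 5461.

5461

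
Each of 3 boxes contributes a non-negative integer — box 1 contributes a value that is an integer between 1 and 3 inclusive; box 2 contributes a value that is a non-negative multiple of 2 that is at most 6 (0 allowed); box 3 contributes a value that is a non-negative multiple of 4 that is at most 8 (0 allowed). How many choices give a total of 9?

The generating function for the choices is (z + z² + z³)·(1 + z² + z⁴ + z⁶)·(1 + z⁴ + z⁸); the count is [z⁹].
(z + z² + z³) has coefficients 0,1,1,1 for degrees 0…3.
(1 + z² + z⁴ + z⁶) has coefficients 1,0,1,0,1,0,1,0,0,0 for degrees 0…9.
Finally multiplying by (1 + z⁴ + z⁸), the product of all factors after the first has coefficients 1,0,1,0,2,0,2,0,2,0 for degrees 0…9.
[z⁹] = 1·2 + 1·0 + 1·2 = 4.

4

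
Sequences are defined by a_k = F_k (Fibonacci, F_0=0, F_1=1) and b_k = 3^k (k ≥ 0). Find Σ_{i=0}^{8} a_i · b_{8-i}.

3912

The convolution is the x^8 coefficient of A(x)B(x).
Σ = 0·6561 + 1·2187 + 1·729 + 2·243 + 3·81 + 5·27 + 8·9 + 13·3 + 21·1 = 3912.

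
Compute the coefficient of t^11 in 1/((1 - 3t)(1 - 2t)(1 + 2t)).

316407

The denominator gives the recurrence a_n = 3a_(n−1) + 4a_(n−2) − 12a_(n−3) for n ≥ 3; the numerator fixes a_0 = 1, a_1 = 3, a_2 = 13.
Iterating: 1, 3, 13, 39, 133, 399, 1261, 3783, 11605, 34815, 105469, 316407, so a_11 = 316407.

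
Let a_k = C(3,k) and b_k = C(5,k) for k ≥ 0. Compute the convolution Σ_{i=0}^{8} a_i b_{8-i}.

1

Write out a_i and b_{8-i} for i = 0,…,8 and sum the products.
Σ = 1·0 + 3·0 + 3·0 + 1·1 + 0·5 + 0·10 + 0·10 + 0·5 + 0·1 = 1.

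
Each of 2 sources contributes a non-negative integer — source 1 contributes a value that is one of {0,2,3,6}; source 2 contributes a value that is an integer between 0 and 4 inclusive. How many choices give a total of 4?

The generating function for the choices is (1 + t^2 + t^3 + t^6)·(1 + t + t^2 + t^3 + t^4); the count is [t^4].
(1 + t^2 + t^3 + t^6) has coefficients 1,0,1,1,0 for degrees 0…4.
(1 + t + t^2 + t^3 + t^4) has coefficients 1,1,1,1,1 for degrees 0…4.
[t^4] = 1·1 + 1·1 + 1·1 = 3.

3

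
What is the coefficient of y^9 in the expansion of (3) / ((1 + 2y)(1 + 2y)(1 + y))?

The denominator gives the recurrence a_n = −5a_(n−1) − 8a_(n−2) − 4a_(n−3) for n ≥ 3; the numerator fixes a_0 = 3, a_1 = -15, a_2 = 51.
Iterating: 3, -15, 51, -147, 387, -963, 2307, -5379, 12291, -27651, so a_9 = -27651.

-27651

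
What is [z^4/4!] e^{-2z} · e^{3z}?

1

The EGF product rule gives c_4 = Σ_{k_1+k_2=4} C(4; k_1,k_2) · ∏ g_i(k_i), where e^{-2z} gives (-2)^k; e^{3z} gives (3)^k.
g_1(k) for k = 0…4: 1, -2, 4, -8, 16.
g_2(k) for k = 0…4: 1, 3, 9, 27, 81.
c_4 = Σ_k C(4,k)·g_1(k)·g_2(4−k) = 1·1·81 + 4·(-2)·27 + 6·4·9 + 4·(-8)·3 + 1·16·1 = 81 − 216 + 216 − 96 + 16 = 1.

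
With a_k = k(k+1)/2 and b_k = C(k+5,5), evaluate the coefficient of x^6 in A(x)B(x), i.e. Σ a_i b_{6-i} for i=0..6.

Write out a_i and b_{6-i} for i = 0,…,6 and sum the products.
Σ = 0·462 + 1·252 + 3·126 + 6·56 + 10·21 + 15·6 + 21·1 = 1287.

1287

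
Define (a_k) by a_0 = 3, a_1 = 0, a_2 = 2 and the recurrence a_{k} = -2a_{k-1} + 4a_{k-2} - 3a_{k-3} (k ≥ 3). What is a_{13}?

The ordinary generating function has denominator 1 + 2t - 4t^2 + 3t^3.
Iterating the recurrence: a_0,…,a_{13} = 3, 0, 2, -13, 34, -126, 427, -1460, 5006, -17133, 58670, -200890, 687859, -2355288.

-2355288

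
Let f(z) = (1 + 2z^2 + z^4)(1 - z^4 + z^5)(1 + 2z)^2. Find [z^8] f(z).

(1 + 2z^2 + z^4) has coefficients 1,0,2,0,1 for degrees 0…4.
(1 - z^4 + z^5) has coefficients 1,0,0,0,-1,1,0,0,0 for degrees 0…8.
Finally multiplying by (1 + 2z)^2, the product of all factors after the first has coefficients 1,4,4,0,-1,-3,0,4,0 for degrees 0…8.
[z^8] = 1·0 + 2·0 + 1·(-1) = -1.

-1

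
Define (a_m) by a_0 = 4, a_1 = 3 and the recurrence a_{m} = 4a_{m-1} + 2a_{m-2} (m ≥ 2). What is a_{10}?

2978880

The ordinary generating function has denominator 1 - 4x - 2x^2.
Iterating the recurrence: a_0,…,a_{10} = 4, 3, 20, 86, 384, 1708, 7600, 33816, 150464, 669488, 2978880.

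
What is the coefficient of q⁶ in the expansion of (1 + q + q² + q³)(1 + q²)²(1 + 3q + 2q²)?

16

(1 + q + q² + q³) has coefficients 1,1,1,1 for degrees 0…3.
(1 + q²)² has coefficients 1,0,2,0,1,0,0 for degrees 0…6.
Finally multiplying by (1 + 3q + 2q²), the product of all factors after the first has coefficients 1,3,4,6,5,3,2 for degrees 0…6.
[q⁶] = 1·2 + 1·3 + 1·5 + 1·6 = 16.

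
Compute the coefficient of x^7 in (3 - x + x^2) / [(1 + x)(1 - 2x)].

233

The denominator gives the recurrence a_n = a_(n−1) + 2a_(n−2) for n ≥ 3; the numerator fixes a_0 = 3, a_1 = 2, a_2 = 9.
Iterating: 3, 2, 9, 13, 31, 57, 119, 233, so a_7 = 233.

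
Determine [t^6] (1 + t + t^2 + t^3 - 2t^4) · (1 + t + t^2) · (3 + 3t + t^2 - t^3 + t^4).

-9

(1 + t + t^2 + t^3 - 2t^4) has coefficients 1,1,1,1,-2 for degrees 0…4.
(1 + t + t^2) has coefficients 1,1,1,0,0,0,0 for degrees 0…6.
Finally multiplying by (3 + 3t + t^2 - t^3 + t^4), the product of all factors after the first has coefficients 3,6,7,3,1,0,1 for degrees 0…6.
[t^6] = 1·1 + 1·0 + 1·1 + 1·3 − 2·7 = -9.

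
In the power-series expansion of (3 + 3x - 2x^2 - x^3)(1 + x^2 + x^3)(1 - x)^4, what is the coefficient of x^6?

(3 + 3x - 2x^2 - x^3) has coefficients 3,3,-2,-1 for degrees 0…3.
(1 + x^2 + x^3) has coefficients 1,0,1,1,0,0,0 for degrees 0…6.
Finally multiplying by (1 - x)^4, the product of all factors after the first has coefficients 1,-4,7,-7,3,2,-3 for degrees 0…6.
[x^6] = 3·(-3) + 3·2 − 2·3 − 1·(-7) = -2.

-2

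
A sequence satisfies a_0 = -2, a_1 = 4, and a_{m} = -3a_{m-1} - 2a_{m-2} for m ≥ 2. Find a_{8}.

The ordinary generating function has denominator 1 + 3q + 2q^2.
Iterating the recurrence: a_0,…,a_{8} = -2, 4, -8, 16, -32, 64, -128, 256, -512.

-512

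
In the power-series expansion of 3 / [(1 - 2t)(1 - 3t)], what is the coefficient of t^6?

Partial fractions give a closed form: a_n = (-6)·2^n + (9)·3^n.
At n = 6: a_6 = 6177.

6177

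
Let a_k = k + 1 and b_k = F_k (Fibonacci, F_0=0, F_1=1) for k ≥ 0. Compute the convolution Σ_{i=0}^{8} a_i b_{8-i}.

This is [x^8] in the product of the two ordinary generating functions.
Σ = 1·21 + 2·13 + 3·8 + 4·5 + 5·3 + 6·2 + 7·1 + 8·1 + 9·0 = 133.

133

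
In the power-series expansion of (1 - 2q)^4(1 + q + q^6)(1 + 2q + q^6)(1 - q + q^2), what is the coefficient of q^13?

(1 - 2q)^4 has coefficients 1,-8,24,-32,16 for degrees 0…4.
(1 + q + q^6) has coefficients 1,1,0,0,0,0,1,0,0,0,0,0,0,0 for degrees 0…13.
Multiplying by (1 + 2q + q^6) gives running coefficients 1,3,2,0,0,0,2,3,0,0,0,0,1,0 for degrees 0…13.
Finally multiplying by (1 - q + q^2), the product of all factors after the first has coefficients 1,2,0,1,2,0,2,1,-1,3,0,0,1,-1 for degrees 0…13.
[q^13] = 1·(-1) − 8·1 + 24·0 − 32·0 + 16·3 = 39.

39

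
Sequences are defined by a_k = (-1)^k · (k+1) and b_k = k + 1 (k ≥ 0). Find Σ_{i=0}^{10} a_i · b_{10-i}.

This is [x^10] in the product of the two ordinary generating functions.
Σ = 1·11 − 2·10 + 3·9 − 4·8 + 5·7 − 6·6 + 7·5 − 8·4 + 9·3 − 10·2 + 11·1 = 6.

6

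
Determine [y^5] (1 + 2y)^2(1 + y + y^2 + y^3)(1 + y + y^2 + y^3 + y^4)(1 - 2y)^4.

(1 + 2y)^2 has coefficients 1,4,4 for degrees 0…2.
(1 + y + y^2 + y^3) has coefficients 1,1,1,1,0,0 for degrees 0…5.
Multiplying by (1 + y + y^2 + y^3 + y^4) gives running coefficients 1,2,3,4,4,3 for degrees 0…5.
Finally multiplying by (1 - 2y)^4, the product of all factors after the first has coefficients 1,-6,11,-4,-4,3 for degrees 0…5.
[y^5] = 1·3 + 4·(-4) + 4·(-4) = -29.

-29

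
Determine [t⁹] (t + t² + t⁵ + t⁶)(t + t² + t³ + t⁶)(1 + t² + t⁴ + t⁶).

7

(t + t² + t⁵ + t⁶) has coefficients 0,1,1,0,0,1,1 for degrees 0…6.
(t + t² + t³ + t⁶) has coefficients 0,1,1,1,0,0,1,0,0,0 for degrees 0…9.
Finally multiplying by (1 + t² + t⁴ + t⁶), the product of all factors after the first has coefficients 0,1,1,2,1,2,2,2,2,1 for degrees 0…9.
[t⁹] = 1·2 + 1·2 + 1·1 + 1·2 = 7.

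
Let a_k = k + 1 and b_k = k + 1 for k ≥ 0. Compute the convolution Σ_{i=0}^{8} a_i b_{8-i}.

The convolution is the t^8 coefficient of A(t)B(t).
Σ = 1·9 + 2·8 + 3·7 + 4·6 + 5·5 + 6·4 + 7·3 + 8·2 + 9·1 = 165.

165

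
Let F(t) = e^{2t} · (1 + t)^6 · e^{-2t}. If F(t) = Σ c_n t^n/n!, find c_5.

720

The EGF product rule gives c_5 = Σ_{k_1+k_2+k_3=5} C(5; k_1,k_2,k_3) · ∏ g_i(k_i), where e^{2t} gives (2)^k; (1+t)^6 gives the falling factorial (6)_k; e^{-2t} gives (-2)^k.
g_1(k) for k = 0…5: 1, 2, 4, 8, 16, 32.
g_2(k) for k = 0…5: 1, 6, 30, 120, 360, 720.
g_3(k) for k = 0…5: 1, -2, 4, -8, 16, -32.
First combine the last two factors: h(k) = Σ_j C(k,j)·g_2(j)·g_3(k−j) for k = 0…5: 1, 4, 10, 4, -56, -32.
c_5 = Σ_k C(5,k)·g_1(k)·h(5−k) = 1·1·(-32) + 5·2·(-56) + 10·4·4 + 10·8·10 + 5·16·4 + 1·32·1 = −32 − 560 + 160 + 800 + 320 + 32 = 720.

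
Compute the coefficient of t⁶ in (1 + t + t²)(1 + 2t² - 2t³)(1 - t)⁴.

(1 + t + t²) has coefficients 1,1,1 for degrees 0…2.
(1 + 2t² - 2t³) has coefficients 1,0,2,-2,0,0,0 for degrees 0…6.
Finally multiplying by (1 - t)⁴, the product of all factors after the first has coefficients 1,-4,8,-14,21,-20,10 for degrees 0…6.
[t⁶] = 1·10 + 1·(-20) + 1·21 = 11.

11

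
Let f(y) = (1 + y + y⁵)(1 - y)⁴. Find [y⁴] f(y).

-3

(1 + y + y⁵) has coefficients 1,1,0,0,0 for degrees 0…4.
(1 - y)⁴ has coefficients 1,-4,6,-4,1 for degrees 0…4.
[y⁴] = 1·1 + 1·(-4) = -3.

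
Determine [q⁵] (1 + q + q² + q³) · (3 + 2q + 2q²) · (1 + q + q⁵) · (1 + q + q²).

(1 + q + q² + q³) has coefficients 1,1,1,1 for degrees 0…3.
(3 + 2q + 2q²) has coefficients 3,2,2,0,0,0 for degrees 0…5.
Multiplying by (1 + q + q⁵) gives running coefficients 3,5,4,2,0,3 for degrees 0…5.
Finally multiplying by (1 + q + q²), the product of all factors after the first has coefficients 3,8,12,11,6,5 for degrees 0…5.
[q⁵] = 1·5 + 1·6 + 1·11 + 1·12 = 34.

34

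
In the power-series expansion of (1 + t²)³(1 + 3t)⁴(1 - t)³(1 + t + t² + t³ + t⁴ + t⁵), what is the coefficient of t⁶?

(1 + t²)³ has coefficients 1,0,3,0,3,0,1 for degrees 0…6.
(1 + 3t)⁴ has coefficients 1,12,54,108,81,0,0 for degrees 0…6.
Multiplying by (1 - t)³ gives running coefficients 1,9,21,-19,-93,27,135 for degrees 0…6.
Finally multiplying by (1 + t + t² + t³ + t⁴ + t⁵), the product of all factors after the first has coefficients 1,10,31,12,-81,-54,80 for degrees 0…6.
[t⁶] = 1·80 + 3·(-81) + 3·31 + 1·1 = -69.

-69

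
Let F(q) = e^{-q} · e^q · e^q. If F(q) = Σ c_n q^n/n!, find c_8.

The EGF product rule gives c_8 = Σ_{k_1+k_2+k_3=8} C(8; k_1,k_2,k_3) · ∏ g_i(k_i), where e^{-q} gives (-1)^k; e^q gives (1)^k; e^q gives (1)^k.
g_1(k) for k = 0…8: 1, -1, 1, -1, 1, -1, 1, -1, 1.
g_2(k) for k = 0…8: 1, 1, 1, 1, 1, 1, 1, 1, 1.
g_3(k) for k = 0…8: 1, 1, 1, 1, 1, 1, 1, 1, 1.
First combine the last two factors: h(k) = Σ_j C(k,j)·g_2(j)·g_3(k−j) for k = 0…8: 1, 2, 4, 8, 16, 32, 64, 128, 256.
c_8 = Σ_k C(8,k)·g_1(k)·h(8−k) = 1·1·256 + 8·(-1)·128 + 28·1·64 + 56·(-1)·32 + 70·1·16 + 56·(-1)·8 + 28·1·4 + 8·(-1)·2 + 1·1·1 = 256 − 1024 + 1792 − 1792 + 1120 − 448 + 112 − 16 + 1 = 1.

1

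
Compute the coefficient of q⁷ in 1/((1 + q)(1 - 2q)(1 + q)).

54

The denominator gives the recurrence a_n = 3a_(n−2) + 2a_(n−3) for n ≥ 3; the numerator fixes a_0 = 1, a_1 = 0, a_2 = 3.
Iterating: 1, 0, 3, 2, 9, 12, 31, 54, so a_7 = 54.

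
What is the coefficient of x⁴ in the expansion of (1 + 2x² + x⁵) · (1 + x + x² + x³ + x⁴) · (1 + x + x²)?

(1 + 2x² + x⁵) has coefficients 1,0,2,0,0 for degrees 0…4.
(1 + x + x² + x³ + x⁴) has coefficients 1,1,1,1,1 for degrees 0…4.
Finally multiplying by (1 + x + x²), the product of all factors after the first has coefficients 1,2,3,3,3 for degrees 0…4.
[x⁴] = 1·3 + 2·3 = 9.

9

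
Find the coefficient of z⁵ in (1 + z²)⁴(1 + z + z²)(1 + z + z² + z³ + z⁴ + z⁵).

27

(1 + z²)⁴ has coefficients 1,0,4,0,6,0 for degrees 0…5.
(1 + z + z²) has coefficients 1,1,1,0,0,0 for degrees 0…5.
Finally multiplying by (1 + z + z² + z³ + z⁴ + z⁵), the product of all factors after the first has coefficients 1,2,3,3,3,3 for degrees 0…5.
[z⁵] = 1·3 + 4·3 + 6·2 = 27.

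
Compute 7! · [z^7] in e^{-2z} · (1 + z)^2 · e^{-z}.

-2187

The EGF product rule gives c_7 = Σ_{k_1+k_2+k_3=7} C(7; k_1,k_2,k_3) · ∏ g_i(k_i), where e^{-2z} gives (-2)^k; (1+z)^2 gives the falling factorial (2)_k; e^{-z} gives (-1)^k.
g_1(k) for k = 0…7: 1, -2, 4, -8, 16, -32, 64, -128.
g_2(k) for k = 0…7: 1, 2, 2, 0, 0, 0, 0, 0.
g_3(k) for k = 0…7: 1, -1, 1, -1, 1, -1, 1, -1.
First combine the last two factors: h(k) = Σ_j C(k,j)·g_2(j)·g_3(k−j) for k = 0…7: 1, 1, -1, -1, 5, -11, 19, -29.
c_7 = Σ_k C(7,k)·g_1(k)·h(7−k) = 1·1·(-29) + 7·(-2)·19 + 21·4·(-11) + 35·(-8)·5 + 35·16·(-1) + 21·(-32)·(-1) + 7·64·1 + 1·(-128)·1 = −29 − 266 − 924 − 1400 − 560 + 672 + 448 − 128 = -2187.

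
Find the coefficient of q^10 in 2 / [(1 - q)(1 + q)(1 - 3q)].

132860

The denominator gives the recurrence a_n = 3a_(n−1) + a_(n−2) − 3a_(n−3) for n ≥ 3; the numerator fixes a_0 = 2, a_1 = 6, a_2 = 20.
Iterating: 2, 6, 20, 60, 182, 546, 1640, 4920, 14762, 44286, 132860, so a_10 = 132860.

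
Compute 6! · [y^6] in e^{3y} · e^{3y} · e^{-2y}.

The EGF product rule gives c_6 = Σ_{k_1+k_2+k_3=6} C(6; k_1,k_2,k_3) · ∏ g_i(k_i), where e^{3y} gives (3)^k; e^{3y} gives (3)^k; e^{-2y} gives (-2)^k.
g_1(k) for k = 0…6: 1, 3, 9, 27, 81, 243, 729.
g_2(k) for k = 0…6: 1, 3, 9, 27, 81, 243, 729.
g_3(k) for k = 0…6: 1, -2, 4, -8, 16, -32, 64.
First combine the last two factors: h(k) = Σ_j C(k,j)·g_2(j)·g_3(k−j) for k = 0…6: 1, 1, 1, 1, 1, 1, 1.
c_6 = Σ_k C(6,k)·g_1(k)·h(6−k) = 1·1·1 + 6·3·1 + 15·9·1 + 20·27·1 + 15·81·1 + 6·243·1 + 1·729·1 = 1 + 18 + 135 + 540 + 1215 + 1458 + 729 = 4096.

4096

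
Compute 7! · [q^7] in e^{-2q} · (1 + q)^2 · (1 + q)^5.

3344

The EGF product rule gives c_7 = Σ_{k_1+k_2+k_3=7} C(7; k_1,k_2,k_3) · ∏ g_i(k_i), where e^{-2q} gives (-2)^k; (1+q)^2 gives the falling factorial (2)_k; (1+q)^5 gives the falling factorial (5)_k.
g_1(k) for k = 0…7: 1, -2, 4, -8, 16, -32, 64, -128.
g_2(k) for k = 0…7: 1, 2, 2, 0, 0, 0, 0, 0.
g_3(k) for k = 0…7: 1, 5, 20, 60, 120, 120, 0, 0.
First combine the last two factors: h(k) = Σ_j C(k,j)·g_2(j)·g_3(k−j) for k = 0…7: 1, 7, 42, 210, 840, 2520, 5040, 5040.
c_7 = Σ_k C(7,k)·g_1(k)·h(7−k) = 1·1·5040 + 7·(-2)·5040 + 21·4·2520 + 35·(-8)·840 + 35·16·210 + 21·(-32)·42 + 7·64·7 + 1·(-128)·1 = 5040 − 70560 + 211680 − 235200 + 117600 − 28224 + 3136 − 128 = 3344.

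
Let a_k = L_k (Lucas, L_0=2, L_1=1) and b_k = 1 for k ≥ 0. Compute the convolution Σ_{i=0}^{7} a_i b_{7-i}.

75

Write out a_i and b_{7-i} for i = 0,…,7 and sum the products.
Σ = 2·1 + 1·1 + 3·1 + 4·1 + 7·1 + 11·1 + 18·1 + 29·1 = 75.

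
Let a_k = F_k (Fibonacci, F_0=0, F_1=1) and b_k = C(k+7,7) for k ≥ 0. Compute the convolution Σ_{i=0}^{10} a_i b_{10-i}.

The convolution is the t^10 coefficient of A(t)B(t).
Σ = 0·19448 + 1·11440 + 1·6435 + 2·3432 + 3·1716 + 5·792 + 8·330 + 13·120 + 21·36 + 34·8 + 55·1 = 39130.

39130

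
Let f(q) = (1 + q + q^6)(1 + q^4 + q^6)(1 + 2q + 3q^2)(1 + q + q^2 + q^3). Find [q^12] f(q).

(1 + q + q^6) has coefficients 1,1,0,0,0,0,1 for degrees 0…6.
(1 + q^4 + q^6) has coefficients 1,0,0,0,1,0,1,0,0,0,0,0,0 for degrees 0…12.
Multiplying by (1 + 2q + 3q^2) gives running coefficients 1,2,3,0,1,2,4,2,3,0,0,0,0 for degrees 0…12.
Finally multiplying by (1 + q + q^2 + q^3), the product of all factors after the first has coefficients 1,3,6,6,6,6,7,9,11,9,5,3,0 for degrees 0…12.
[q^12] = 1·0 + 1·3 + 1·7 = 10.

10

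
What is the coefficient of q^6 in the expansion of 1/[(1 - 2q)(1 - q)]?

127

Partial fractions give a closed form: a_n = (2)·2^n + (-1)·1^n.
At n = 6: a_6 = 127.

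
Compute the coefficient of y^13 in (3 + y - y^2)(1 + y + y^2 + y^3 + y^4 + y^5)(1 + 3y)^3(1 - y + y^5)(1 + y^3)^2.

(3 + y - y^2) has coefficients 3,1,-1 for degrees 0…2.
(1 + y + y^2 + y^3 + y^4 + y^5) has coefficients 1,1,1,1,1,1,0,0,0,0,0,0,0,0 for degrees 0…13.
Multiplying by (1 + 3y)^3 gives running coefficients 1,10,37,64,64,64,63,54,27,0,0,0,0,0 for degrees 0…13.
Multiplying by (1 - y + y^5) gives running coefficients 1,9,27,27,0,1,9,28,37,37,64,63,54,27 for degrees 0…13.
Finally multiplying by (1 + y^3)^2, the product of all factors after the first has coefficients 1,9,27,29,18,55,64,37,66,82,120,138,137,183 for degrees 0…13.
[y^13] = 3·183 + 1·137 − 1·138 = 548.

548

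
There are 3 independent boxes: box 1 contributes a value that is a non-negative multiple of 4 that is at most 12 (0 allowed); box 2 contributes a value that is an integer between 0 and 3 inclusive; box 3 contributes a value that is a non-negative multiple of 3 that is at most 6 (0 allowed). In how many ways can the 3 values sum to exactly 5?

2

The generating function for the choices is (1 + y⁴ + y⁸ + y¹²)·(1 + y + y² + y³)·(1 + y³ + y⁶); the count is [y⁵].
(1 + y⁴ + y⁸ + y¹²) has coefficients 1,0,0,0,1,0 for degrees 0…5.
(1 + y + y² + y³) has coefficients 1,1,1,1,0,0 for degrees 0…5.
Finally multiplying by (1 + y³ + y⁶), the product of all factors after the first has coefficients 1,1,1,2,1,1 for degrees 0…5.
[y⁵] = 1·1 + 1·1 = 2.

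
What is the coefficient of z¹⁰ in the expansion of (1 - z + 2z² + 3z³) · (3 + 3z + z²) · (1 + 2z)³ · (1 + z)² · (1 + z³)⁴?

5630

(1 - z + 2z² + 3z³) has coefficients 1,-1,2,3 for degrees 0…3.
(3 + 3z + z²) has coefficients 3,3,1,0,0,0,0,0,0,0,0 for degrees 0…10.
Multiplying by (1 + 2z)³ gives running coefficients 3,21,55,66,36,8,0,0,0,0,0 for degrees 0…10.
Multiplying by (1 + z)² gives running coefficients 3,27,100,197,223,146,52,8,0,0,0 for degrees 0…10.
Finally multiplying by (1 + z³)⁴, the product of all factors after the first has coefficients 3,27,100,209,331,546,858,1062,1184,1402,1478 for degrees 0…10.
[z¹⁰] = 1·1478 − 1·1402 + 2·1184 + 3·1062 = 5630.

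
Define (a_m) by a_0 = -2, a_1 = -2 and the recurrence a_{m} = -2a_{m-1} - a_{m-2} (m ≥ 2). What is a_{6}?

The ordinary generating function has denominator 1 + 2z + z^2.
Iterating the recurrence: a_0,…,a_{6} = -2, -2, 6, -10, 14, -18, 22.

22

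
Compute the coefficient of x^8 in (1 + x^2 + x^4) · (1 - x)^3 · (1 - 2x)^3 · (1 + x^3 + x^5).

-106

(1 + x^2 + x^4) has coefficients 1,0,1,0,1 for degrees 0…4.
(1 - x)^3 has coefficients 1,-3,3,-1,0,0,0,0,0 for degrees 0…8.
Multiplying by (1 - 2x)^3 gives running coefficients 1,-9,33,-63,66,-36,8,0,0 for degrees 0…8.
Finally multiplying by (1 + x^3 + x^5), the product of all factors after the first has coefficients 1,-9,33,-62,57,-2,-64,99,-99 for degrees 0…8.
[x^8] = 1·(-99) + 1·(-64) + 1·57 = -106.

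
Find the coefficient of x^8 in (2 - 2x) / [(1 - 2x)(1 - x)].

512

The denominator gives the recurrence a_n = 3a_(n−1) − 2a_(n−2) for n ≥ 2; the numerator fixes a_0 = 2, a_1 = 4.
Iterating: 2, 4, 8, 16, 32, 64, 128, 256, 512, so a_8 = 512.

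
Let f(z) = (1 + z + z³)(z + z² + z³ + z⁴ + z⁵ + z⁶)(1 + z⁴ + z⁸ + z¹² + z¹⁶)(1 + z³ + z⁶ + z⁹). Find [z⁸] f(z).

(1 + z + z³) has coefficients 1,1,0,1 for degrees 0…3.
(z + z² + z³ + z⁴ + z⁵ + z⁶) has coefficients 0,1,1,1,1,1,1,0,0 for degrees 0…8.
Multiplying by (1 + z⁴ + z⁸ + z¹² + z¹⁶) gives running coefficients 0,1,1,1,1,2,2,1,1 for degrees 0…8.
Finally multiplying by (1 + z³ + z⁶ + z⁹), the product of all factors after the first has coefficients 0,1,1,1,2,3,3,3,4 for degrees 0…8.
[z⁸] = 1·4 + 1·3 + 1·3 = 10.

10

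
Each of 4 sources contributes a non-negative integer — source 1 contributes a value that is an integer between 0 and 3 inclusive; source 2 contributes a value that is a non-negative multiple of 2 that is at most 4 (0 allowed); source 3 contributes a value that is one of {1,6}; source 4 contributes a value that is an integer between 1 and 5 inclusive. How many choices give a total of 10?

12

The generating function for the choices is (1 + q + q^2 + q^3)·(1 + q^2 + q^4)·(q + q^6)·(q + q^2 + q^3 + q^4 + q^5); the count is [q^10].
(1 + q + q^2 + q^3) has coefficients 1,1,1,1 for degrees 0…3.
(1 + q^2 + q^4) has coefficients 1,0,1,0,1,0,0,0,0,0,0 for degrees 0…10.
Multiplying by (q + q^6) gives running coefficients 0,1,0,1,0,1,1,0,1,0,1 for degrees 0…10.
Finally multiplying by (q + q^2 + q^3 + q^4 + q^5), the product of all factors after the first has coefficients 0,0,1,1,2,2,3,3,3,3,3 for degrees 0…10.
[q^10] = 1·3 + 1·3 + 1·3 + 1·3 = 12.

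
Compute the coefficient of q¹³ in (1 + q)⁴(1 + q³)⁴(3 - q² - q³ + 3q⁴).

(1 + q)⁴ has coefficients 1,4,6,4,1 for degrees 0…4.
(1 + q³)⁴ has coefficients 1,0,0,4,0,0,6,0,0,4,0,0,1,0 for degrees 0…13.
Finally multiplying by (3 - q² - q³ + 3q⁴), the product of all factors after the first has coefficients 3,0,-1,11,3,-4,14,12,-6,6,18,-4,-1,12 for degrees 0…13.
[q¹³] = 1·12 + 4·(-1) + 6·(-4) + 4·18 + 1·6 = 62.

62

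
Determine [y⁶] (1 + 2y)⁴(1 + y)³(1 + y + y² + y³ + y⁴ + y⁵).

631

(1 + 2y)⁴ has coefficients 1,8,24,32,16 for degrees 0…4.
(1 + y)³ has coefficients 1,3,3,1,0,0,0 for degrees 0…6.
Finally multiplying by (1 + y + y² + y³ + y⁴ + y⁵), the product of all factors after the first has coefficients 1,4,7,8,8,8,7 for degrees 0…6.
[y⁶] = 1·7 + 8·8 + 24·8 + 32·8 + 16·7 = 631.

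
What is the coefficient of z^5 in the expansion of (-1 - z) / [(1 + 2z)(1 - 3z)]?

-188

The denominator gives the recurrence a_n = a_(n−1) + 6a_(n−2) for n ≥ 2; the numerator fixes a_0 = -1, a_1 = -2.
Iterating: -1, -2, -8, -20, -68, -188, so a_5 = -188.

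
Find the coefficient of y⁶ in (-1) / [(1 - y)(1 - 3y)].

Partial fractions give a closed form: a_n = (1/2)·1^n + (-3/2)·3^n.
At n = 6: a_6 = -1093.

-1093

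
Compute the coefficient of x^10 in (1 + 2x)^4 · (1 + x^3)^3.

(1 + 2x)^4 has coefficients 1,8,24,32,16 for degrees 0…4.
(1 + x^3)^3 has coefficients 1,0,0,3,0,0,3,0,0,1,0 for degrees 0…10.
[x^10] = 1·0 + 8·1 + 24·0 + 32·0 + 16·3 = 56.

56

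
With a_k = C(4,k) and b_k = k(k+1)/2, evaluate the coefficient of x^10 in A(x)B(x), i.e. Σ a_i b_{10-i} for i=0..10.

584

This is [x^10] in the product of the two ordinary generating functions.
Σ = 1·55 + 4·45 + 6·36 + 4·28 + 1·21 + 0·15 + 0·10 + 0·6 + 0·3 + 0·1 + 0·0 = 584.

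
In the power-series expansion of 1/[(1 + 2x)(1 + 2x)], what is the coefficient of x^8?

2304

The denominator gives the recurrence a_n = −4a_(n−1) − 4a_(n−2) for n ≥ 2; the numerator fixes a_0 = 1, a_1 = -4.
Iterating: 1, -4, 12, -32, 80, -192, 448, -1024, 2304, so a_8 = 2304.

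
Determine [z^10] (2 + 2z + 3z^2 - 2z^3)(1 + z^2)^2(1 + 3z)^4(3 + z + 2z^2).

(2 + 2z + 3z^2 - 2z^3) has coefficients 2,2,3,-2 for degrees 0…3.
(1 + z^2)^2 has coefficients 1,0,2,0,1,0,0,0,0,0,0 for degrees 0…10.
Multiplying by (1 + 3z)^4 gives running coefficients 1,12,56,132,190,228,216,108,81,0,0 for degrees 0…10.
Finally multiplying by (3 + z + 2z^2), the product of all factors after the first has coefficients 3,37,182,476,814,1138,1256,996,783,297,162 for degrees 0…10.
[z^10] = 2·162 + 2·297 + 3·783 − 2·996 = 1275.

1275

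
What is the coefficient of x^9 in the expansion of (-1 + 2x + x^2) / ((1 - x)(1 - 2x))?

The denominator gives the recurrence a_n = 3a_(n−1) − 2a_(n−2) for n ≥ 3; the numerator fixes a_0 = -1, a_1 = -1, a_2 = 0.
Iterating: -1, -1, 0, 2, 6, 14, 30, 62, 126, 254, so a_9 = 254.

254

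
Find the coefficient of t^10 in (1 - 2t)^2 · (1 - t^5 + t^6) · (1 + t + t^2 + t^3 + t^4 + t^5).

0

(1 - 2t)^2 has coefficients 1,-4,4 for degrees 0…2.
(1 - t^5 + t^6) has coefficients 1,0,0,0,0,-1,1,0,0,0,0 for degrees 0…10.
Finally multiplying by (1 + t + t^2 + t^3 + t^4 + t^5), the product of all factors after the first has coefficients 1,1,1,1,1,0,0,0,0,0,0 for degrees 0…10.
[t^10] = 1·0 − 4·0 + 4·0 = 0.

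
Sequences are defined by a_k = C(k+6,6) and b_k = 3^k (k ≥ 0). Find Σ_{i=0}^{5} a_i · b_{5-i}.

3414

The convolution is the x^5 coefficient of A(x)B(x).
Σ = 1·243 + 7·81 + 28·27 + 84·9 + 210·3 + 462·1 = 3414.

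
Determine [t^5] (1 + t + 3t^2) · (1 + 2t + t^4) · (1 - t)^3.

11

(1 + t + 3t^2) has coefficients 1,1,3 for degrees 0…2.
(1 + 2t + t^4) has coefficients 1,2,0,0,1,0 for degrees 0…5.
Finally multiplying by (1 - t)^3, the product of all factors after the first has coefficients 1,-1,-3,5,-1,-3 for degrees 0…5.
[t^5] = 1·(-3) + 1·(-1) + 3·5 = 11.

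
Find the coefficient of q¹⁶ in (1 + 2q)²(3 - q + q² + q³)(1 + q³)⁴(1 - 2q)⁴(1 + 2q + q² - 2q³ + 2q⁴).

8891

(1 + 2q)² has coefficients 1,4,4 for degrees 0…2.
(3 - q + q² + q³) has coefficients 3,-1,1,1,0,0,0,0,0,0,0,0,0,0,0,0,0 for degrees 0…16.
Multiplying by (1 + q³)⁴ gives running coefficients 3,-1,1,13,-4,4,22,-6,6,18,-4,4,7,-1,1,1,0 for degrees 0…16.
Multiplying by (1 - 2q)⁴ gives running coefficients 3,-25,81,-115,-4,300,-506,250,390,-814,540,180,-601,455,-15,-191,160 for degrees 0…16.
Finally multiplying by (1 + 2q + q² - 2q³ + 2q⁴), the product of all factors after the first has coefficients 3,-19,34,16,-97,-35,482,-684,-224,1828,-2210,166,2707,-3275,1014,1796,-2349 for degrees 0…16.
[q¹⁶] = 1·(-2349) + 4·1796 + 4·1014 = 8891.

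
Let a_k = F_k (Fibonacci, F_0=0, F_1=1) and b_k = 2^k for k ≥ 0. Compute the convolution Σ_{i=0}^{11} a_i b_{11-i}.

The convolution is the t^11 coefficient of A(t)B(t).
Σ = 0·2048 + 1·1024 + 1·512 + 2·256 + 3·128 + 5·64 + 8·32 + 13·16 + 21·8 + 34·4 + 55·2 + 89·1 = 3719.

3719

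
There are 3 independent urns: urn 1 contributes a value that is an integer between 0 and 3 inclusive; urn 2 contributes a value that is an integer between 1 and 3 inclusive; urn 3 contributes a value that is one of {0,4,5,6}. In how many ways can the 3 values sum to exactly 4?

3

The generating function for the choices is (1 + z + z^2 + z^3)·(z + z^2 + z^3)·(1 + z^4 + z^5 + z^6); the count is [z^4].
(1 + z + z^2 + z^3) has coefficients 1,1,1,1 for degrees 0…3.
(z + z^2 + z^3) has coefficients 0,1,1,1,0 for degrees 0…4.
Finally multiplying by (1 + z^4 + z^5 + z^6), the product of all factors after the first has coefficients 0,1,1,1,0 for degrees 0…4.
[z^4] = 1·0 + 1·1 + 1·1 + 1·1 = 3.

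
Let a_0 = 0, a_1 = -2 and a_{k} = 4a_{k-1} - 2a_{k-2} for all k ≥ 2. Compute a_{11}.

The ordinary generating function has denominator 1 - 4y + 2y^2.
Iterating the recurrence: a_0,…,a_{11} = 0, -2, -8, -28, -96, -328, -1120, -3824, -13056, -44576, -152192, -519616.

-519616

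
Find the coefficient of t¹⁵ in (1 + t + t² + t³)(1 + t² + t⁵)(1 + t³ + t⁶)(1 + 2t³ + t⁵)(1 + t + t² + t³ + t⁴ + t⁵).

63

(1 + t + t² + t³) has coefficients 1,1,1,1 for degrees 0…3.
(1 + t² + t⁵) has coefficients 1,0,1,0,0,1,0,0,0,0,0,0,0,0,0,0 for degrees 0…15.
Multiplying by (1 + t³ + t⁶) gives running coefficients 1,0,1,1,0,2,1,0,2,0,0,1,0,0,0,0 for degrees 0…15.
Multiplying by (1 + 2t³ + t⁵) gives running coefficients 1,0,1,3,0,5,3,1,7,2,2,6,0,2,2,0 for degrees 0…15.
Finally multiplying by (1 + t + t² + t³ + t⁴ + t⁵), the product of all factors after the first has coefficients 1,1,2,5,5,10,12,13,19,18,20,21,18,19,14,12 for degrees 0…15.
[t¹⁵] = 1·12 + 1·14 + 1·19 + 1·18 = 63.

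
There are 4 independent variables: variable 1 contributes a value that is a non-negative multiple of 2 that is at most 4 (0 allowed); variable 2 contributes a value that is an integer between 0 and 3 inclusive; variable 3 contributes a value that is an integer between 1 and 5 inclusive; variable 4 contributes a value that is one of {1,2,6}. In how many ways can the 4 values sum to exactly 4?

6

The generating function for the choices is (1 + q^2 + q^4)·(1 + q + q^2 + q^3)·(q + q^2 + q^3 + q^4 + q^5)·(q + q^2 + q^6); the count is [q^4].
(1 + q^2 + q^4) has coefficients 1,0,1,0,1 for degrees 0…4.
(1 + q + q^2 + q^3) has coefficients 1,1,1,1,0 for degrees 0…4.
Multiplying by (q + q^2 + q^3 + q^4 + q^5) gives running coefficients 0,1,2,3,4 for degrees 0…4.
Finally multiplying by (q + q^2 + q^6), the product of all factors after the first has coefficients 0,0,1,3,5 for degrees 0…4.
[q^4] = 1·5 + 1·1 + 1·0 = 6.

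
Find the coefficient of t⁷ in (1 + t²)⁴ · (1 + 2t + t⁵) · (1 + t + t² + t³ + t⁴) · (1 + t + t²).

111

(1 + t²)⁴ has coefficients 1,0,4,0,6,0,4,0 for degrees 0…7.
(1 + 2t + t⁵) has coefficients 1,2,0,0,0,1,0,0 for degrees 0…7.
Multiplying by (1 + t + t² + t³ + t⁴) gives running coefficients 1,3,3,3,3,3,1,1 for degrees 0…7.
Finally multiplying by (1 + t + t²), the product of all factors after the first has coefficients 1,4,7,9,9,9,7,5 for degrees 0…7.
[t⁷] = 1·5 + 4·9 + 6·9 + 4·4 = 111.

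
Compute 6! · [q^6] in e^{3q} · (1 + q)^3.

The EGF product rule gives c_6 = Σ_{k_1+k_2=6} C(6; k_1,k_2) · ∏ g_i(k_i), where e^{3q} gives (3)^k; (1+q)^3 gives the falling factorial (3)_k.
g_1(k) for k = 0…6: 1, 3, 9, 27, 81, 243, 729.
g_2(k) for k = 0…6: 1, 3, 6, 6, 0, 0, 0.
c_6 = Σ_k C(6,k)·g_1(k)·g_2(6−k) = 20·27·6 + 15·81·6 + 6·243·3 + 1·729·1 = 3240 + 7290 + 4374 + 729 = 15633.

15633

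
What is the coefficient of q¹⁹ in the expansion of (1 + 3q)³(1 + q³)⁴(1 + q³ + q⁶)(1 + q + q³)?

(1 + 3q)³ has coefficients 1,9,27,27 for degrees 0…3.
(1 + q³)⁴ has coefficients 1,0,0,4,0,0,6,0,0,4,0,0,1,0,0,0,0,0,0,0 for degrees 0…19.
Multiplying by (1 + q³ + q⁶) gives running coefficients 1,0,0,5,0,0,11,0,0,14,0,0,11,0,0,5,0,0,1,0 for degrees 0…19.
Finally multiplying by (1 + q + q³), the product of all factors after the first has coefficients 1,1,0,6,5,0,16,11,0,25,14,0,25,11,0,16,5,0,6,1 for degrees 0…19.
[q¹⁹] = 1·1 + 9·6 + 27·0 + 27·5 = 190.

190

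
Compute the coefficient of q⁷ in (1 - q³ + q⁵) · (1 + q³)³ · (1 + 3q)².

9

(1 - q³ + q⁵) has coefficients 1,0,0,-1,0,1 for degrees 0…5.
(1 + q³)³ has coefficients 1,0,0,3,0,0,3,0 for degrees 0…7.
Finally multiplying by (1 + 3q)², the product of all factors after the first has coefficients 1,6,9,3,18,27,3,18 for degrees 0…7.
[q⁷] = 1·18 − 1·18 + 1·9 = 9.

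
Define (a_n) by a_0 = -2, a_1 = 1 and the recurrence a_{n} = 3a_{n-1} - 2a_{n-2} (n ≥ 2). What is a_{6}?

The ordinary generating function has denominator 1 - 3y + 2y^2.
Iterating the recurrence: a_0,…,a_{6} = -2, 1, 7, 19, 43, 91, 187.

187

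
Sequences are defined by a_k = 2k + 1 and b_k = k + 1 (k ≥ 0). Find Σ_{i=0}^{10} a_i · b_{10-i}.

Write out a_i and b_{10-i} for i = 0,…,10 and sum the products.
Σ = 1·11 + 3·10 + 5·9 + 7·8 + 9·7 + 11·6 + 13·5 + 15·4 + 17·3 + 19·2 + 21·1 = 506.

506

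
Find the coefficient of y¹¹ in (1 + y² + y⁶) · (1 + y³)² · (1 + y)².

2

(1 + y² + y⁶) has coefficients 1,0,1,0,0,0,1 for degrees 0…6.
(1 + y³)² has coefficients 1,0,0,2,0,0,1,0,0,0,0,0 for degrees 0…11.
Finally multiplying by (1 + y)², the product of all factors after the first has coefficients 1,2,1,2,4,2,1,2,1,0,0,0 for degrees 0…11.
[y¹¹] = 1·0 + 1·0 + 1·2 = 2.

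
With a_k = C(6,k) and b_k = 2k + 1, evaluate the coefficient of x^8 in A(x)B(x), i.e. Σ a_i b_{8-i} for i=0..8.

704

The convolution is the t^8 coefficient of A(t)B(t).
Σ = 1·17 + 6·15 + 15·13 + 20·11 + 15·9 + 6·7 + 1·5 + 0·3 + 0·1 = 704.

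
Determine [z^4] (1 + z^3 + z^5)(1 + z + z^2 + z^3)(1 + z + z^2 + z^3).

(1 + z^3 + z^5) has coefficients 1,0,0,1,0 for degrees 0…4.
(1 + z + z^2 + z^3) has coefficients 1,1,1,1,0 for degrees 0…4.
Finally multiplying by (1 + z + z^2 + z^3), the product of all factors after the first has coefficients 1,2,3,4,3 for degrees 0…4.
[z^4] = 1·3 + 1·2 = 5.

5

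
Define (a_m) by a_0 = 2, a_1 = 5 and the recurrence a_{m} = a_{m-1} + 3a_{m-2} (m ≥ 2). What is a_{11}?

The ordinary generating function has denominator 1 - y - 3y^2.
Iterating the recurrence: a_0,…,a_{11} = 2, 5, 11, 26, 59, 137, 314, 725, 1667, 3842, 8843, 20369.

20369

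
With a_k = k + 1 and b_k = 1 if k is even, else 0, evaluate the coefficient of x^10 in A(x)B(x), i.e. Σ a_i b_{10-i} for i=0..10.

This is [x^10] in the product of the two ordinary generating functions.
Σ = 1·1 + 2·0 + 3·1 + 4·0 + 5·1 + 6·0 + 7·1 + 8·0 + 9·1 + 10·0 + 11·1 = 36.

36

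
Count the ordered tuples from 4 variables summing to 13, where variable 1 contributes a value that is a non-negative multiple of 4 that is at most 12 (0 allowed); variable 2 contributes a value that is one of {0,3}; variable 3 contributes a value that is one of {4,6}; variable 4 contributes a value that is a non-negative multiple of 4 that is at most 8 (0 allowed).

The generating function for the choices is (1 + x⁴ + x⁸ + x¹²)·(1 + x³)·(x⁴ + x⁶)·(1 + x⁴ + x⁸); the count is [x¹³].
(1 + x⁴ + x⁸ + x¹²) has coefficients 1,0,0,0,1,0,0,0,1,0,0,0,1 for degrees 0…12.
(1 + x³) has coefficients 1,0,0,1,0,0,0,0,0,0,0,0,0,0 for degrees 0…13.
Multiplying by (x⁴ + x⁶) gives running coefficients 0,0,0,0,1,0,1,1,0,1,0,0,0,0 for degrees 0…13.
Finally multiplying by (1 + x⁴ + x⁸), the product of all factors after the first has coefficients 0,0,0,0,1,0,1,1,1,1,1,1,1,1 for degrees 0…13.
[x¹³] = 1·1 + 1·1 + 1·0 + 1·0 = 2.

2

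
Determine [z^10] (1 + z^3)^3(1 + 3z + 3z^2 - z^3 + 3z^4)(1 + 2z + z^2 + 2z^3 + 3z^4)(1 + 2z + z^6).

(1 + z^3)^3 has coefficients 1,0,0,3,0,0,3,0,0,1 for degrees 0…9.
(1 + 3z + 3z^2 - z^3 + 3z^4) has coefficients 1,3,3,-1,3,0,0,0,0,0,0 for degrees 0…10.
Multiplying by (1 + 2z + z^2 + 2z^3 + 3z^4) gives running coefficients 1,5,10,10,13,20,10,3,9,0,0 for degrees 0…10.
Finally multiplying by (1 + 2z + z^6), the product of all factors after the first has coefficients 1,7,20,30,33,46,51,28,25,28,13 for degrees 0…10.
[z^10] = 1·13 + 3·28 + 3·33 + 1·7 = 203.

203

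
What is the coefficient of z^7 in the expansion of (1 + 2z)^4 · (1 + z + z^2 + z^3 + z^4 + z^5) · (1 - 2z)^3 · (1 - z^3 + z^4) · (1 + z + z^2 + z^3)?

74

(1 + 2z)^4 has coefficients 1,8,24,32,16 for degrees 0…4.
(1 + z + z^2 + z^3 + z^4 + z^5) has coefficients 1,1,1,1,1,1,0,0 for degrees 0…7.
Multiplying by (1 - 2z)^3 gives running coefficients 1,-5,7,-1,-1,-1,-2,4 for degrees 0…7.
Multiplying by (1 - z^3 + z^4) gives running coefficients 1,-5,7,-2,5,-13,6,4 for degrees 0…7.
Finally multiplying by (1 + z + z^2 + z^3), the product of all factors after the first has coefficients 1,-4,3,1,5,-3,-4,2 for degrees 0…7.
[z^7] = 1·2 + 8·(-4) + 24·(-3) + 32·5 + 16·1 = 74.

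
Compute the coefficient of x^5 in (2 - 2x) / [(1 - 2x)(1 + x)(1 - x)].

42

Partial fractions give a closed form: a_n = (4/3)·2^n + (2/3)·(-1)^n.
At n = 5: a_5 = 42.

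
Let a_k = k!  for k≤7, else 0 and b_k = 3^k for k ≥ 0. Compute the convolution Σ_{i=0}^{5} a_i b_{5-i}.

Write out a_i and b_{5-i} for i = 0,…,5 and sum the products.
Σ = 1·243 + 1·81 + 2·27 + 6·9 + 24·3 + 120·1 = 624.

624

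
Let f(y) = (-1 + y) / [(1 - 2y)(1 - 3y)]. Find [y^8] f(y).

-12866

Partial fractions give a closed form: a_n = (1)·2^n + (-2)·3^n.
At n = 8: a_8 = -12866.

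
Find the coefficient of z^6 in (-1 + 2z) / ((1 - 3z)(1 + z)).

Partial fractions give a closed form: a_n = (-1/4)·3^n + (-3/4)·(-1)^n.
At n = 6: a_6 = -183.

-183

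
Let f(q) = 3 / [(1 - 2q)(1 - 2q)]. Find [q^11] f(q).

73728

The denominator gives the recurrence a_n = 4a_(n−1) − 4a_(n−2) for n ≥ 2; the numerator fixes a_0 = 3, a_1 = 12.
Iterating: 3, 12, 36, 96, 240, 576, 1344, 3072, 6912, 15360, 33792, 73728, so a_11 = 73728.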